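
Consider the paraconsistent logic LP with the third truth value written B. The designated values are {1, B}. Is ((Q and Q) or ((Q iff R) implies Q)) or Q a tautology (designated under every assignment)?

Countermodel: Q=0, R=0 gives 0, which is not designated.

No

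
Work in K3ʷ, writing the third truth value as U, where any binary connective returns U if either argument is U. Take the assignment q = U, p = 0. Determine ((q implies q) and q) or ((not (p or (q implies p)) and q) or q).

U

q implies q = U implies U = U  [any arg is the third value ⇒ result is the third value]
(q implies q) and q = U and U = U
q implies p = U implies 0 = U
p or (q implies p) = 0 or U = U
not (p or (q implies p)) = not U = U
not (p or (q implies p)) and q = U and U = U
(not (p or (q implies p)) and q) or q = U or U = U
((q implies q) and q) or ((not (p or (q implies p)) and q) or q) = U or U = U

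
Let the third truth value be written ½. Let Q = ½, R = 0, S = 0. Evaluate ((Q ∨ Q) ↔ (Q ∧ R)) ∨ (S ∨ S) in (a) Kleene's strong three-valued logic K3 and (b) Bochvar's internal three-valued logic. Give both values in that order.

In Kleene's strong three-valued logic K3: Q ∨ Q = ½ ∨ ½ = ½
Q ∧ R = ½ ∧ 0 = 0
(Q ∨ Q) ↔ (Q ∧ R) = ½ ↔ 0 = ½
S ∨ S = 0 ∨ 0 = 0
((Q ∨ Q) ↔ (Q ∧ R)) ∨ (S ∨ S) = ½ ∨ 0 = ½
In Bochvar's internal three-valued logic: Q ∨ Q = ½ ∨ ½ = ½
Q ∧ R = ½ ∧ 0 = ½
(Q ∨ Q) ↔ (Q ∧ R) = ½ ↔ ½ = ½
S ∨ S = 0 ∨ 0 = 0
((Q ∨ Q) ↔ (Q ∧ R)) ∨ (S ∨ S) = ½ ∨ 0 = ½

½; ½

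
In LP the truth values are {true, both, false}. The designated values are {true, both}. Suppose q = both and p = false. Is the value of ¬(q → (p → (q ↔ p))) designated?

q ↔ p = both ↔ false = both
p → (q ↔ p) = false → both = true  [¬false ∨ both]
q → (p → (q ↔ p)) = both → true = true
¬(q → (p → (q ↔ p))) = ¬true = false
false ∉ {true, both}.

No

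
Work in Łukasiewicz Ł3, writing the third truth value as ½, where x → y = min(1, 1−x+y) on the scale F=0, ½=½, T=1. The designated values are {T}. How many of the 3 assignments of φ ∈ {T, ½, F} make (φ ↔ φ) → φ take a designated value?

1

φ=T: T ✓
φ=½: ½ ·
φ=F: F ·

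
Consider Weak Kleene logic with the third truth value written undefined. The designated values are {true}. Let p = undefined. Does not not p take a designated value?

No

not p = not undefined = undefined
not not p = not undefined = undefined
undefined ∉ {true}.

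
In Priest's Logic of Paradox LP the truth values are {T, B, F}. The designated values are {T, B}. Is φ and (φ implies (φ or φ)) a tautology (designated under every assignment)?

Countermodel: φ=F gives F, which is not designated.

No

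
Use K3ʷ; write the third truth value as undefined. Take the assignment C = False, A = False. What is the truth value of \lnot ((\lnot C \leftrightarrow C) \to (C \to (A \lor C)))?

\lnot C = \lnot False = True
\lnot C \leftrightarrow C = True \leftrightarrow False = False
A \lor C = False \lor False = False
C \to (A \lor C) = False \to False = True
(\lnot C \leftrightarrow C) \to (C \to (A \lor C)) = False \to True = True
\lnot ((\lnot C \leftrightarrow C) \to (C \to (A \lor C))) = \lnot True = False

False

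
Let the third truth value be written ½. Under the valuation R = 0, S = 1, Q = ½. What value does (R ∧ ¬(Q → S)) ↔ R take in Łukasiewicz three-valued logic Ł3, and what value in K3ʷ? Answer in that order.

1; ½

In Łukasiewicz three-valued logic Ł3: Q → S = ½ → 1 = 1  [min(1, 1−½+1)]
¬(Q → S) = ¬1 = 0
R ∧ ¬(Q → S) = 0 ∧ 0 = 0
(R ∧ ¬(Q → S)) ↔ R = 0 ↔ 0 = 1
In K3ʷ: Q → S = ½ → 1 = ½  [any arg is the third value ⇒ result is the third value]
¬(Q → S) = ¬½ = ½
R ∧ ¬(Q → S) = 0 ∧ ½ = ½
(R ∧ ¬(Q → S)) ↔ R = ½ ↔ 0 = ½
They differ because Łukasiewicz three-valued logic Ł3 and K3ʷ treat ½ differently under the binary connectives.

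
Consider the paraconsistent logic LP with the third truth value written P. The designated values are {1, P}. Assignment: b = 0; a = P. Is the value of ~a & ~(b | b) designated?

Yes

~a = ~P = P
b | b = 0 | 0 = 0
~(b | b) = ~0 = 1
~a & ~(b | b) = P & 1 = P
P ∈ {1, P}.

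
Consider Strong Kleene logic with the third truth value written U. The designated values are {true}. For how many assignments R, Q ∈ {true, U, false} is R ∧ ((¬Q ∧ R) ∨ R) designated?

Designated under: (R=true, Q=true); (R=true, Q=U); (R=true, Q=false).

3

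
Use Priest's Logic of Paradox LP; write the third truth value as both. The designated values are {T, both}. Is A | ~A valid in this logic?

Every assignment of A over {T, both, F} gives a value in {T, both}.
In particular, with A=both: A | ~A = both.

Yes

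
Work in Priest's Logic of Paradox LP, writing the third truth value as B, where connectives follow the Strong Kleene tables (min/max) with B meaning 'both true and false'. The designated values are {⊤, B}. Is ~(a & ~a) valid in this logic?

Every assignment of a over {⊤, B, ⊥} gives a value in {⊤, B}.
In particular, with a=B: ~(a & ~a) = B.

Yes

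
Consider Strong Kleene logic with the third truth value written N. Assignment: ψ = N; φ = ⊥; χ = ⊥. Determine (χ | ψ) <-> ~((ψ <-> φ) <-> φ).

N

χ | ψ = ⊥ | N = N
ψ <-> φ = N <-> ⊥ = N
(ψ <-> φ) <-> φ = N <-> ⊥ = N
~((ψ <-> φ) <-> φ) = ~N = N
(χ | ψ) <-> ~((ψ <-> φ) <-> φ) = N <-> N = N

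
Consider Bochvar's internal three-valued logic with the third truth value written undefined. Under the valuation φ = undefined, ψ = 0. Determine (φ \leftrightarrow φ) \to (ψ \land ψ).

undefined

φ \leftrightarrow φ = undefined \leftrightarrow undefined = undefined
ψ \land ψ = 0 \land 0 = 0
(φ \leftrightarrow φ) \to (ψ \land ψ) = undefined \to 0 = undefined  [any arg is the third value ⇒ result is the third value]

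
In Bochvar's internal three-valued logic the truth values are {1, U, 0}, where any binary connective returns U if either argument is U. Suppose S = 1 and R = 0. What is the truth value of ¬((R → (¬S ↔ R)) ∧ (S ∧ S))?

¬S = ¬1 = 0
¬S ↔ R = 0 ↔ 0 = 1
R → (¬S ↔ R) = 0 → 1 = 1
S ∧ S = 1 ∧ 1 = 1
(R → (¬S ↔ R)) ∧ (S ∧ S) = 1 ∧ 1 = 1
¬((R → (¬S ↔ R)) ∧ (S ∧ S)) = ¬1 = 0

0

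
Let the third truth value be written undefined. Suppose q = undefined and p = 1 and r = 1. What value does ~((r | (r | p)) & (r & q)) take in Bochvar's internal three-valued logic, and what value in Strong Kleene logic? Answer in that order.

undefined; undefined

In Bochvar's internal three-valued logic: r | p = 1 | 1 = 1
r | (r | p) = 1 | 1 = 1
r & q = 1 & undefined = undefined
(r | (r | p)) & (r & q) = 1 & undefined = undefined
~((r | (r | p)) & (r & q)) = ~undefined = undefined
In Strong Kleene logic: r | p = 1 | 1 = 1
r | (r | p) = 1 | 1 = 1
r & q = 1 & undefined = undefined
(r | (r | p)) & (r & q) = 1 & undefined = undefined
~((r | (r | p)) & (r & q)) = ~undefined = undefined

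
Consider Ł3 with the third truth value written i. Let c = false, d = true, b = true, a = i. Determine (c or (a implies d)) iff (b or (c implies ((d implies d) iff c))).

a implies d = i implies true = true
c or (a implies d) = false or true = true
d implies d = true implies true = true
(d implies d) iff c = true iff false = false
c implies ((d implies d) iff c) = false implies false = true
b or (c implies ((d implies d) iff c)) = true or true = true
(c or (a implies d)) iff (b or (c implies ((d implies d) iff c))) = true iff true = true

true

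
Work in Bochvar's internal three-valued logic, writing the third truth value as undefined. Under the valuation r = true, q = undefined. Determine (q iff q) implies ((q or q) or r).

q iff q = undefined iff undefined = undefined
q or q = undefined or undefined = undefined
(q or q) or r = undefined or true = undefined
(q iff q) implies ((q or q) or r) = undefined implies undefined = undefined  [any arg is the third value ⇒ result is the third value]

undefined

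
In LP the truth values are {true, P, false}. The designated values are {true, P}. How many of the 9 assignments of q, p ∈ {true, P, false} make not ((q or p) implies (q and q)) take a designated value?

Of the 9 assignments, 5 give a value in {true, P}.

5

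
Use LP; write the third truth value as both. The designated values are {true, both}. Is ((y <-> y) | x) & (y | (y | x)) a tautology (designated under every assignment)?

Countermodel: y=false, x=false gives false, which is not designated.

No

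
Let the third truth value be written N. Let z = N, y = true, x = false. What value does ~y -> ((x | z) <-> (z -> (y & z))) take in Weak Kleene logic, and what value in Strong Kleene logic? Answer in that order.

N; true

In Weak Kleene logic: ~y = ~true = false
x | z = false | N = N
y & z = true & N = N
z -> (y & z) = N -> N = N
(x | z) <-> (z -> (y & z)) = N <-> N = N
~y -> ((x | z) <-> (z -> (y & z))) = false -> N = N
In Strong Kleene logic: ~y = ~true = false
x | z = false | N = N
y & z = true & N = N
z -> (y & z) = N -> N = N  [~N | N]
(x | z) <-> (z -> (y & z)) = N <-> N = N
~y -> ((x | z) <-> (z -> (y & z))) = false -> N = true
They differ because Weak Kleene logic and Strong Kleene logic treat N differently under the binary connectives.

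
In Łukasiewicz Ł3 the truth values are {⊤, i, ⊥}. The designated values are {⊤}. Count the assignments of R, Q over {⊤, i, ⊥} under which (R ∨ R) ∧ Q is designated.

1

Designated under: (R=⊤, Q=⊤).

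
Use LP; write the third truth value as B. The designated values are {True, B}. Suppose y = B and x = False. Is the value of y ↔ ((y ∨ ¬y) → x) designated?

¬y = ¬B = B
y ∨ ¬y = B ∨ B = B
(y ∨ ¬y) → x = B → False = B  [¬B ∨ False]
y ↔ ((y ∨ ¬y) → x) = B ↔ B = B
B ∈ {True, B}.

Yes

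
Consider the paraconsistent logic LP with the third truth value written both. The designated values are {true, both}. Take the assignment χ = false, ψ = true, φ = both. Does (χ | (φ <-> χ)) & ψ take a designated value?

Yes

φ <-> χ = both <-> false = both
χ | (φ <-> χ) = false | both = both
(χ | (φ <-> χ)) & ψ = both & true = both
both ∈ {true, both}.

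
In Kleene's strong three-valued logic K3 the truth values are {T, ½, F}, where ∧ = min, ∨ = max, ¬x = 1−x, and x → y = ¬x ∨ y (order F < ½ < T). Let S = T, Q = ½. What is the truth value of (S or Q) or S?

S or Q = T or ½ = T
(S or Q) or S = T or T = T

T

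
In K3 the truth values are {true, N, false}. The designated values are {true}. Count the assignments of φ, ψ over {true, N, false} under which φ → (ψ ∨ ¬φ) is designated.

Of the 9 assignments, 5 give a value in {true}.

5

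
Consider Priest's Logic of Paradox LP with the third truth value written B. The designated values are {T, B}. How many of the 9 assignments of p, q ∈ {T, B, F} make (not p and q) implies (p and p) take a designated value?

Of the 9 assignments, 8 give a value in {T, B}.

8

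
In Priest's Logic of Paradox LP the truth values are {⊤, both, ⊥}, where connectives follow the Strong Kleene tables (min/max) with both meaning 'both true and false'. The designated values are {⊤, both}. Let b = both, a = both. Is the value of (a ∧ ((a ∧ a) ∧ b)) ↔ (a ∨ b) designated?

Yes

a ∧ a = both ∧ both = both
(a ∧ a) ∧ b = both ∧ both = both
a ∧ ((a ∧ a) ∧ b) = both ∧ both = both
a ∨ b = both ∨ both = both
(a ∧ ((a ∧ a) ∧ b)) ↔ (a ∨ b) = both ↔ both = both
both ∈ {⊤, both}.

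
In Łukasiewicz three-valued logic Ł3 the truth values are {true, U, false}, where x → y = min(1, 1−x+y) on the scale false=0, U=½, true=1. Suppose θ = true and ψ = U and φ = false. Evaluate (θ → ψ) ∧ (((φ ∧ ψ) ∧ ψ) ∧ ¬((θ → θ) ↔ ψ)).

false

θ → ψ = true → U = U  [min(1, 1−1+½)]
φ ∧ ψ = false ∧ U = false
(φ ∧ ψ) ∧ ψ = false ∧ U = false
θ → θ = true → true = true
(θ → θ) ↔ ψ = true ↔ U = U
¬((θ → θ) ↔ ψ) = ¬U = U
((φ ∧ ψ) ∧ ψ) ∧ ¬((θ → θ) ↔ ψ) = false ∧ U = false
(θ → ψ) ∧ (((φ ∧ ψ) ∧ ψ) ∧ ¬((θ → θ) ↔ ψ)) = U ∧ false = false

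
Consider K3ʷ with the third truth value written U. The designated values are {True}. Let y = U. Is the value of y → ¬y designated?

¬y = ¬U = U
y → ¬y = U → U = U  [any arg is the third value ⇒ result is the third value]
U ∉ {True}.

No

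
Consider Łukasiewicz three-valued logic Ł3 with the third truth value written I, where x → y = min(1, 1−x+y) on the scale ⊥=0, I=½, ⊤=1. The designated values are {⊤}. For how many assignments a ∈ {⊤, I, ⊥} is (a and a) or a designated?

1

a=⊤: ⊤ ✓
a=I: I ·
a=⊥: ⊥ ·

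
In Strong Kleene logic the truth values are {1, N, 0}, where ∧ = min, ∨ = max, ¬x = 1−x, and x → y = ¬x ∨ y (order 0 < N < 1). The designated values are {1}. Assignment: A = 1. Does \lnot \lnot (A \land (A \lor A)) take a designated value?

Yes

A \lor A = 1 \lor 1 = 1
A \land (A \lor A) = 1 \land 1 = 1
\lnot (A \land (A \lor A)) = \lnot 1 = 0
\lnot \lnot (A \land (A \lor A)) = \lnot 0 = 1
1 ∈ {1}.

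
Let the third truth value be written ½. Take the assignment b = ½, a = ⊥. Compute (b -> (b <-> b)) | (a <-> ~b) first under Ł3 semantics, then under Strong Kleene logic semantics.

⊤; ½

In Ł3: b <-> b = ½ <-> ½ = ⊤
b -> (b <-> b) = ½ -> ⊤ = ⊤
~b = ~½ = ½
a <-> ~b = ⊥ <-> ½ = ½
(b -> (b <-> b)) | (a <-> ~b) = ⊤ | ½ = ⊤
In Strong Kleene logic: b <-> b = ½ <-> ½ = ½
b -> (b <-> b) = ½ -> ½ = ½  [~½ | ½]
~b = ~½ = ½
a <-> ~b = ⊥ <-> ½ = ½
(b -> (b <-> b)) | (a <-> ~b) = ½ | ½ = ½
They differ because Ł3 and Strong Kleene logic treat ½ differently under implication.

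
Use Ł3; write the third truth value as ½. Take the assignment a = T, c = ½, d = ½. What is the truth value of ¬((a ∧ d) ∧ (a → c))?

a ∧ d = T ∧ ½ = ½
a → c = T → ½ = ½  [min(1, 1−1+½)]
(a ∧ d) ∧ (a → c) = ½ ∧ ½ = ½
¬((a ∧ d) ∧ (a → c)) = ¬½ = ½

½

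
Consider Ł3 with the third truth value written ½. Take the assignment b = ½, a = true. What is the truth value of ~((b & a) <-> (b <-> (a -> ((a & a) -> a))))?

b & a = ½ & true = ½
a & a = true & true = true
(a & a) -> a = true -> true = true
a -> ((a & a) -> a) = true -> true = true
b <-> (a -> ((a & a) -> a)) = ½ <-> true = ½  [1 − |½−1|]
(b & a) <-> (b <-> (a -> ((a & a) -> a))) = ½ <-> ½ = true
~((b & a) <-> (b <-> (a -> ((a & a) -> a)))) = ~true = false

false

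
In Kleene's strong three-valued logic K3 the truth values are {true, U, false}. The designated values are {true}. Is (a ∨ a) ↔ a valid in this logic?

No

Countermodel: a=U gives U, which is not designated.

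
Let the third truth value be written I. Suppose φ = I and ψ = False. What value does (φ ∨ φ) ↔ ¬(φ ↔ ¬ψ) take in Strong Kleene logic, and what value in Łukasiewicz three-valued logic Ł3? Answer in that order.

In Strong Kleene logic: φ ∨ φ = I ∨ I = I
¬ψ = ¬False = True
φ ↔ ¬ψ = I ↔ True = I
¬(φ ↔ ¬ψ) = ¬I = I
(φ ∨ φ) ↔ ¬(φ ↔ ¬ψ) = I ↔ I = I
In Łukasiewicz three-valued logic Ł3: φ ∨ φ = I ∨ I = I
¬ψ = ¬False = True
φ ↔ ¬ψ = I ↔ True = I
¬(φ ↔ ¬ψ) = ¬I = I
(φ ∨ φ) ↔ ¬(φ ↔ ¬ψ) = I ↔ I = True
They differ because Strong Kleene logic and Łukasiewicz three-valued logic Ł3 treat I differently under implication.

I; True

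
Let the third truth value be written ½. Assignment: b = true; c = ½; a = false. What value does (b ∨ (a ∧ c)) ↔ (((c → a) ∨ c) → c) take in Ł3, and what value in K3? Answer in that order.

true; ½

In Ł3: a ∧ c = false ∧ ½ = false
b ∨ (a ∧ c) = true ∨ false = true
c → a = ½ → false = ½  [min(1, 1−½+0)]
(c → a) ∨ c = ½ ∨ ½ = ½
((c → a) ∨ c) → c = ½ → ½ = true
(b ∨ (a ∧ c)) ↔ (((c → a) ∨ c) → c) = true ↔ true = true
In K3: a ∧ c = false ∧ ½ = false
b ∨ (a ∧ c) = true ∨ false = true
c → a = ½ → false = ½  [¬½ ∨ false]
(c → a) ∨ c = ½ ∨ ½ = ½
((c → a) ∨ c) → c = ½ → ½ = ½
(b ∨ (a ∧ c)) ↔ (((c → a) ∨ c) → c) = true ↔ ½ = ½
They differ because Ł3 and K3 treat ½ differently under implication.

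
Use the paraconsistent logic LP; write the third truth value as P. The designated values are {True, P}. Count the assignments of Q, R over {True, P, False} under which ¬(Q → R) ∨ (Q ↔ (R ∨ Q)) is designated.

8

Of the 9 assignments, 8 give a value in {True, P}.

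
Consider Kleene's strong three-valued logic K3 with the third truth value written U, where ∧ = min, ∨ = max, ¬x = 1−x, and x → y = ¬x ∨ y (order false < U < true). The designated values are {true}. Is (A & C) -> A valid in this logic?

Countermodel: A=U, C=true gives U, which is not designated.

No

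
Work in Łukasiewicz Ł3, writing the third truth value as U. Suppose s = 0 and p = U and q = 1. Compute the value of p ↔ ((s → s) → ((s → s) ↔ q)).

U

s → s = 0 → 0 = 1
s → s = 0 → 0 = 1
(s → s) ↔ q = 1 ↔ 1 = 1
(s → s) → ((s → s) ↔ q) = 1 → 1 = 1
p ↔ ((s → s) → ((s → s) ↔ q)) = U ↔ 1 = U  [1 − |½−1|]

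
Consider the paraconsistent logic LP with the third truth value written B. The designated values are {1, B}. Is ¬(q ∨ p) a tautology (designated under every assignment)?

Countermodel: q=1, p=1 gives 0, which is not designated.

No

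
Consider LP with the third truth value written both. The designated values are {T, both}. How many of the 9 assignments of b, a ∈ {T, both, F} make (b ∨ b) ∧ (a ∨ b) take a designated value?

6

Of the 9 assignments, 6 give a value in {T, both}.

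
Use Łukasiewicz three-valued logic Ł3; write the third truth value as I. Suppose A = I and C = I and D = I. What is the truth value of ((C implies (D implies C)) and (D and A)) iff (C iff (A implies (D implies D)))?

⊤

D implies C = I implies I = ⊤  [min(1, 1−½+½)]
C implies (D implies C) = I implies ⊤ = ⊤
D and A = I and I = I
(C implies (D implies C)) and (D and A) = ⊤ and I = I
D implies D = I implies I = ⊤
A implies (D implies D) = I implies ⊤ = ⊤
C iff (A implies (D implies D)) = I iff ⊤ = I
((C implies (D implies C)) and (D and A)) iff (C iff (A implies (D implies D))) = I iff I = ⊤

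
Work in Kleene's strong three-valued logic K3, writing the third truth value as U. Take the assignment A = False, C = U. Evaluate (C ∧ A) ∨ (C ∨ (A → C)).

True

C ∧ A = U ∧ False = False
A → C = False → U = True  [¬False ∨ U]
C ∨ (A → C) = U ∨ True = True
(C ∧ A) ∨ (C ∨ (A → C)) = False ∨ True = True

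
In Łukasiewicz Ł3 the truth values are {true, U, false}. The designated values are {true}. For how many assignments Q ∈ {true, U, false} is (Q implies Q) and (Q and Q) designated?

1

Q=true: true ✓
Q=U: U ·
Q=false: false ·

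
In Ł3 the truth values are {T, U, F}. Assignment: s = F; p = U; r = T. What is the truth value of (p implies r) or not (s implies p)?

p implies r = U implies T = T  [min(1, 1−½+1)]
s implies p = F implies U = T
not (s implies p) = not T = F
(p implies r) or not (s implies p) = T or F = T

T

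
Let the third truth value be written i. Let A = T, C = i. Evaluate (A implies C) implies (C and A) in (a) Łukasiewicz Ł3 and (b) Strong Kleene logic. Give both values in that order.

T; i

In Łukasiewicz Ł3: A implies C = T implies i = i
C and A = i and T = i
(A implies C) implies (C and A) = i implies i = T
In Strong Kleene logic: A implies C = T implies i = i  [not T or i]
C and A = i and T = i
(A implies C) implies (C and A) = i implies i = i
They differ because Łukasiewicz Ł3 and Strong Kleene logic treat i differently under implication.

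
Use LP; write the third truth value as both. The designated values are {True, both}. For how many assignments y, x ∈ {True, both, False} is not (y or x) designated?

Designated under: (y=both, x=both); (y=both, x=False); (y=False, x=both); (y=False, x=False).

4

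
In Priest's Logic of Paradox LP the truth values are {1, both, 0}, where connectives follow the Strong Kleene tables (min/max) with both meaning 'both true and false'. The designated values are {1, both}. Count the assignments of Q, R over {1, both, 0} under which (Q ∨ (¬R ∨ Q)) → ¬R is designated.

Of the 9 assignments, 8 give a value in {1, both}.

8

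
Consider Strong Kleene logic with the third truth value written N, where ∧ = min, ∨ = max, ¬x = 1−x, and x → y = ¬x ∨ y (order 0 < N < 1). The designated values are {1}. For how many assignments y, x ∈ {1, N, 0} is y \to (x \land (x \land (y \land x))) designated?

Designated under: (y=1, x=1); (y=0, x=1); (y=0, x=N); (y=0, x=0).

4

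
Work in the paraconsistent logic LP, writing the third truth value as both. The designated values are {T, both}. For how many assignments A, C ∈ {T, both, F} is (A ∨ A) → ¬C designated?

8

Of the 9 assignments, 8 give a value in {T, both}.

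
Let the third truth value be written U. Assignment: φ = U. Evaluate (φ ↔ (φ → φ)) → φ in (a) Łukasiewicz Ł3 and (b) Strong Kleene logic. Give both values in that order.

In Łukasiewicz Ł3: φ → φ = U → U = 1  [min(1, 1−½+½)]
φ ↔ (φ → φ) = U ↔ 1 = U
(φ ↔ (φ → φ)) → φ = U → U = 1
In Strong Kleene logic: φ → φ = U → U = U  [¬U ∨ U]
φ ↔ (φ → φ) = U ↔ U = U
(φ ↔ (φ → φ)) → φ = U → U = U
They differ because Łukasiewicz Ł3 and Strong Kleene logic treat U differently under implication.

1; U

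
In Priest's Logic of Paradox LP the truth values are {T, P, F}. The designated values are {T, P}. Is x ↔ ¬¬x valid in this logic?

Every assignment of x over {T, P, F} gives a value in {T, P}.
In particular, with x=P: x ↔ ¬¬x = P.

Yes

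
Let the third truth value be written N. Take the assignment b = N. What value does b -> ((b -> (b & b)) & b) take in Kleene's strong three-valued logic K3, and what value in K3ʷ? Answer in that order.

In Kleene's strong three-valued logic K3: b & b = N & N = N
b -> (b & b) = N -> N = N
(b -> (b & b)) & b = N & N = N
b -> ((b -> (b & b)) & b) = N -> N = N
In K3ʷ: b & b = N & N = N
b -> (b & b) = N -> N = N  [any arg is the third value ⇒ result is the third value]
(b -> (b & b)) & b = N & N = N
b -> ((b -> (b & b)) & b) = N -> N = N

N; N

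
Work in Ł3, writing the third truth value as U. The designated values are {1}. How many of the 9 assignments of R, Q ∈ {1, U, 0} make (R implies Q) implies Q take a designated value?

5

Of the 9 assignments, 5 give a value in {1}.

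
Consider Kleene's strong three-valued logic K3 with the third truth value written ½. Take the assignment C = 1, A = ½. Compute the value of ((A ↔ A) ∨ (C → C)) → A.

½

A ↔ A = ½ ↔ ½ = ½
C → C = 1 → 1 = 1
(A ↔ A) ∨ (C → C) = ½ ∨ 1 = 1
((A ↔ A) ∨ (C → C)) → A = 1 → ½ = ½  [¬1 ∨ ½]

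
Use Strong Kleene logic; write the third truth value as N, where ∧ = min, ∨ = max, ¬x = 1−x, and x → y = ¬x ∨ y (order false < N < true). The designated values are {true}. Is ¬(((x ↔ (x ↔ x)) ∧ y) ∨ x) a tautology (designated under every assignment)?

Countermodel: x=true, y=true gives false, which is not designated.

No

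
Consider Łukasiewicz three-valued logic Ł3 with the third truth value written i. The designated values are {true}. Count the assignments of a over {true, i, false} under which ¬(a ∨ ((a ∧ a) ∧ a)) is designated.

1

a=true: false ·
a=i: i ·
a=false: true ✓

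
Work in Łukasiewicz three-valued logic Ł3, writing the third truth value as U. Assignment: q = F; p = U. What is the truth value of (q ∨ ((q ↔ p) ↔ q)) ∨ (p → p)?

T

q ↔ p = F ↔ U = U
(q ↔ p) ↔ q = U ↔ F = U
q ∨ ((q ↔ p) ↔ q) = F ∨ U = U
p → p = U → U = T
(q ∨ ((q ↔ p) ↔ q)) ∨ (p → p) = U ∨ T = T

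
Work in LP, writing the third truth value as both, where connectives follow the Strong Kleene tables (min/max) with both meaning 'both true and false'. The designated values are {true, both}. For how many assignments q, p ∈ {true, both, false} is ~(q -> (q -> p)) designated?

4

Designated under: (q=true, p=both); (q=true, p=false); (q=both, p=both); (q=both, p=false).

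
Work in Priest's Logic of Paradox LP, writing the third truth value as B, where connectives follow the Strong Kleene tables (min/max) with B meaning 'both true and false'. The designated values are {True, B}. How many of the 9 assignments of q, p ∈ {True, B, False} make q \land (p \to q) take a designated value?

Of the 9 assignments, 6 give a value in {True, B}.

6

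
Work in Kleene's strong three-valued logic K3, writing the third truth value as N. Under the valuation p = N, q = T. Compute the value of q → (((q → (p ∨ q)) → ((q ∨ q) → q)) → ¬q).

F

p ∨ q = N ∨ T = T
q → (p ∨ q) = T → T = T
q ∨ q = T ∨ T = T
(q ∨ q) → q = T → T = T
(q → (p ∨ q)) → ((q ∨ q) → q) = T → T = T
¬q = ¬T = F
((q → (p ∨ q)) → ((q ∨ q) → q)) → ¬q = T → F = F
q → (((q → (p ∨ q)) → ((q ∨ q) → q)) → ¬q) = T → F = F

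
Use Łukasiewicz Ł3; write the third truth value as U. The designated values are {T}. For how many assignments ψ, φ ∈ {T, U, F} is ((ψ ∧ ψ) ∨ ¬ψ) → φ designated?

Designated under: (ψ=T, φ=T); (ψ=U, φ=T); (ψ=U, φ=U); (ψ=F, φ=T).

4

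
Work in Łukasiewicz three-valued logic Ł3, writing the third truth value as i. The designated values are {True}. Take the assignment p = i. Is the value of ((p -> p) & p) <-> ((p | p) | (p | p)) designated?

Yes

p -> p = i -> i = True  [min(1, 1−½+½)]
(p -> p) & p = True & i = i
p | p = i | i = i
p | p = i | i = i
(p | p) | (p | p) = i | i = i
((p -> p) & p) <-> ((p | p) | (p | p)) = i <-> i = True
True ∈ {True}.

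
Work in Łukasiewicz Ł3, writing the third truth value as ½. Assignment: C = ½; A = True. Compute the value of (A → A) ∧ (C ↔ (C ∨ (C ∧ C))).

A → A = True → True = True
C ∧ C = ½ ∧ ½ = ½
C ∨ (C ∧ C) = ½ ∨ ½ = ½
C ↔ (C ∨ (C ∧ C)) = ½ ↔ ½ = True  [1 − |½−½|]
(A → A) ∧ (C ↔ (C ∨ (C ∧ C))) = True ∧ True = True

True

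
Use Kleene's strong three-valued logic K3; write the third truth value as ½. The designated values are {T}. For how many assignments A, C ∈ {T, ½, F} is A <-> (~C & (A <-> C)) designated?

1

Designated under: (A=F, C=T).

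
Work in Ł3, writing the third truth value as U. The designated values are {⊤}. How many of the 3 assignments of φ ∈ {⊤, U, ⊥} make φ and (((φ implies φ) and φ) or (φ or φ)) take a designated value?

φ=⊤: ⊤ ✓
φ=U: U ·
φ=⊥: ⊥ ·

1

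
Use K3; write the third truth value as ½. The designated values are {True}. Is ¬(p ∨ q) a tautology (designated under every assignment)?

Countermodel: p=True, q=True gives False, which is not designated.

No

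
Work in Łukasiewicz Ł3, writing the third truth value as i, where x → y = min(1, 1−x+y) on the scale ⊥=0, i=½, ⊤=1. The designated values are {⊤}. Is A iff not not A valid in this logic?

Every assignment of A over {⊤, i, ⊥} gives a value in {⊤}.
In particular, with A=i: A iff not not A = ⊤.

Yes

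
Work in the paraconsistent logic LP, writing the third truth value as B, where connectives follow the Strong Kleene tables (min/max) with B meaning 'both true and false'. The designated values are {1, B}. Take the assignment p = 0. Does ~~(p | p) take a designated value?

p | p = 0 | 0 = 0
~(p | p) = ~0 = 1
~~(p | p) = ~1 = 0
0 ∉ {1, B}.

No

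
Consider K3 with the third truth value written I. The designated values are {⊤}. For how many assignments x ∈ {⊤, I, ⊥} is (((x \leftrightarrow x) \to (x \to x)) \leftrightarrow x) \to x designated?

2

x=⊤: ⊤ ✓
x=I: I ·
x=⊥: ⊤ ✓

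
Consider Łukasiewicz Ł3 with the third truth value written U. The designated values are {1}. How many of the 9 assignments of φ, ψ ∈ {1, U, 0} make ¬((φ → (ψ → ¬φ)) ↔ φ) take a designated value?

Designated under: (φ=1, ψ=1); (φ=0, ψ=1); (φ=0, ψ=U); (φ=0, ψ=0).

4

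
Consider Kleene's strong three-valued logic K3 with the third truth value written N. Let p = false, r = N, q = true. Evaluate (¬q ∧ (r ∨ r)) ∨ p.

false

¬q = ¬true = false
r ∨ r = N ∨ N = N
¬q ∧ (r ∨ r) = false ∧ N = false
(¬q ∧ (r ∨ r)) ∨ p = false ∨ false = false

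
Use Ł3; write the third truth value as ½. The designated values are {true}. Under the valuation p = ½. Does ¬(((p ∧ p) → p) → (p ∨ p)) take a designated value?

p ∧ p = ½ ∧ ½ = ½
(p ∧ p) → p = ½ → ½ = true  [min(1, 1−½+½)]
p ∨ p = ½ ∨ ½ = ½
((p ∧ p) → p) → (p ∨ p) = true → ½ = ½
¬(((p ∧ p) → p) → (p ∨ p)) = ¬½ = ½
½ ∉ {true}.

No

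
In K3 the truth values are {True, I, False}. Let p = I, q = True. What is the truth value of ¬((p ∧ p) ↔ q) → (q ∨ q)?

True

p ∧ p = I ∧ I = I
(p ∧ p) ↔ q = I ↔ True = I
¬((p ∧ p) ↔ q) = ¬I = I
q ∨ q = True ∨ True = True
¬((p ∧ p) ↔ q) → (q ∨ q) = I → True = True  [¬I ∨ True]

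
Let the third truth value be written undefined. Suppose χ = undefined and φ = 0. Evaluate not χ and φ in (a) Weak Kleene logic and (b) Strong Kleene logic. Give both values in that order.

In Weak Kleene logic: not χ = not undefined = undefined
not χ and φ = undefined and 0 = undefined
In Strong Kleene logic: not χ = not undefined = undefined
not χ and φ = undefined and 0 = 0
They differ because Weak Kleene logic and Strong Kleene logic treat undefined differently under the binary connectives.

undefined; 0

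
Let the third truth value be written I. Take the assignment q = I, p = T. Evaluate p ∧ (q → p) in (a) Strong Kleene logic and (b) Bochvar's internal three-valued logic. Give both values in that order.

In Strong Kleene logic: q → p = I → T = T  [¬I ∨ T]
p ∧ (q → p) = T ∧ T = T
In Bochvar's internal three-valued logic: q → p = I → T = I
p ∧ (q → p) = T ∧ I = I
They differ because Strong Kleene logic and Bochvar's internal three-valued logic treat I differently under the binary connectives.

T; I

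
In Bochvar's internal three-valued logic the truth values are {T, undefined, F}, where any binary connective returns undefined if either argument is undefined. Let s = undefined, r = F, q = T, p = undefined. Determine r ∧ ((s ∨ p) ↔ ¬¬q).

s ∨ p = undefined ∨ undefined = undefined
¬q = ¬T = F
¬¬q = ¬F = T
(s ∨ p) ↔ ¬¬q = undefined ↔ T = undefined
r ∧ ((s ∨ p) ↔ ¬¬q) = F ∧ undefined = undefined

undefined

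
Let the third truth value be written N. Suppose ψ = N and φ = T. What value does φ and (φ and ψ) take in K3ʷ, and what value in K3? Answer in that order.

In K3ʷ: φ and ψ = T and N = N
φ and (φ and ψ) = T and N = N
In K3: φ and ψ = T and N = N
φ and (φ and ψ) = T and N = N

N; N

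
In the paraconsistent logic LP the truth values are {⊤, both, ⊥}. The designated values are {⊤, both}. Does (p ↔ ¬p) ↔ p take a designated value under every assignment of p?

No

Countermodel: p=⊤ gives ⊥, which is not designated.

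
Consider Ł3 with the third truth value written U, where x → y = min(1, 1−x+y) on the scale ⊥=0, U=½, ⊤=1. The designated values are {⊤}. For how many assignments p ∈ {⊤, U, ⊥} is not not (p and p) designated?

1

p=⊤: ⊤ ✓
p=U: U ·
p=⊥: ⊥ ·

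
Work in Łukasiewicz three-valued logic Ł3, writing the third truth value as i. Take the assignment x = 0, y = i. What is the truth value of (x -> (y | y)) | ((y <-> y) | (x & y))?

y | y = i | i = i
x -> (y | y) = 0 -> i = 1
y <-> y = i <-> i = 1
x & y = 0 & i = 0
(y <-> y) | (x & y) = 1 | 0 = 1
(x -> (y | y)) | ((y <-> y) | (x & y)) = 1 | 1 = 1

1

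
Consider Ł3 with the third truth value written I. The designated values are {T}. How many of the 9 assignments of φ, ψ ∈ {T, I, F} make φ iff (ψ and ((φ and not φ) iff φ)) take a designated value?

Designated under: (φ=I, ψ=I); (φ=F, ψ=F).

2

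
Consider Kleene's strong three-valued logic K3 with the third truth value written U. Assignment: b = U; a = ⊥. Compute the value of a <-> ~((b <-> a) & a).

⊥

b <-> a = U <-> ⊥ = U
(b <-> a) & a = U & ⊥ = ⊥
~((b <-> a) & a) = ~⊥ = ⊤
a <-> ~((b <-> a) & a) = ⊥ <-> ⊤ = ⊥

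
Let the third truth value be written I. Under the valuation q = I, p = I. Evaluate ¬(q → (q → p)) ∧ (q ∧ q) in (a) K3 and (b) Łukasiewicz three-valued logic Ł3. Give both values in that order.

I; ⊥

In K3: q → p = I → I = I  [¬I ∨ I]
q → (q → p) = I → I = I
¬(q → (q → p)) = ¬I = I
q ∧ q = I ∧ I = I
¬(q → (q → p)) ∧ (q ∧ q) = I ∧ I = I
In Łukasiewicz three-valued logic Ł3: q → p = I → I = ⊤  [min(1, 1−½+½)]
q → (q → p) = I → ⊤ = ⊤
¬(q → (q → p)) = ¬⊤ = ⊥
q ∧ q = I ∧ I = I
¬(q → (q → p)) ∧ (q ∧ q) = ⊥ ∧ I = ⊥
They differ because K3 and Łukasiewicz three-valued logic Ł3 treat I differently under implication.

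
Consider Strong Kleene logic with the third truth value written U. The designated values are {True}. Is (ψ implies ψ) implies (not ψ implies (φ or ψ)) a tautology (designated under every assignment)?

Countermodel: ψ=U, φ=U gives U, which is not designated.

No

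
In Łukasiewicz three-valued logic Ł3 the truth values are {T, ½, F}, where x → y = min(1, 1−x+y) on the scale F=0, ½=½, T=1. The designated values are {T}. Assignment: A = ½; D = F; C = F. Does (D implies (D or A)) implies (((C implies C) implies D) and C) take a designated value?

D or A = F or ½ = ½
D implies (D or A) = F implies ½ = T  [min(1, 1−0+½)]
C implies C = F implies F = T
(C implies C) implies D = T implies F = F
((C implies C) implies D) and C = F and F = F
(D implies (D or A)) implies (((C implies C) implies D) and C) = T implies F = F
F ∉ {T}.

No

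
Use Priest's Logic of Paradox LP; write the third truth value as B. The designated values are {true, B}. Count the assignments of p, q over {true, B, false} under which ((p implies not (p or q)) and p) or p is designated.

Of the 9 assignments, 6 give a value in {true, B}.

6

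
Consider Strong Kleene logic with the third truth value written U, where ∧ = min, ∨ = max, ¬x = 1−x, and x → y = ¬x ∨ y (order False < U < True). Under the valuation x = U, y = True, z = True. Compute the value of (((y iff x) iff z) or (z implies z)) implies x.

U

y iff x = True iff U = U
(y iff x) iff z = U iff True = U
z implies z = True implies True = True
((y iff x) iff z) or (z implies z) = U or True = True
(((y iff x) iff z) or (z implies z)) implies x = True implies U = U  [not True or U]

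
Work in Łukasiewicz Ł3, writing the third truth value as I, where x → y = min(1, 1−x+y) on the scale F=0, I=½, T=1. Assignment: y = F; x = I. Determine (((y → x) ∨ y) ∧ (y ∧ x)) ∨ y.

F

y → x = F → I = T  [min(1, 1−0+½)]
(y → x) ∨ y = T ∨ F = T
y ∧ x = F ∧ I = F
((y → x) ∨ y) ∧ (y ∧ x) = T ∧ F = F
(((y → x) ∨ y) ∧ (y ∧ x)) ∨ y = F ∨ F = F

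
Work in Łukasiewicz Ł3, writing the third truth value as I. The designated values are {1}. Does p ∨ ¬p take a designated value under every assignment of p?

No

Countermodel: p=I gives I, which is not designated.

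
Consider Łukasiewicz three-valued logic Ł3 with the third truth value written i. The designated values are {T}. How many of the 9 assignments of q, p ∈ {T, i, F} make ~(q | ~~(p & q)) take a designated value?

Designated under: (q=F, p=T); (q=F, p=i); (q=F, p=F).

3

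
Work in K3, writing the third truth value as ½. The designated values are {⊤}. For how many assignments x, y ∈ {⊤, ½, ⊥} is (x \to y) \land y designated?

3

Designated under: (x=⊤, y=⊤); (x=½, y=⊤); (x=⊥, y=⊤).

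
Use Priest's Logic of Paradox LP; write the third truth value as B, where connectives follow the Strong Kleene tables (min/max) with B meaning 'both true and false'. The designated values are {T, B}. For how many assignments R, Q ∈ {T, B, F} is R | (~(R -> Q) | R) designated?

6

Of the 9 assignments, 6 give a value in {T, B}.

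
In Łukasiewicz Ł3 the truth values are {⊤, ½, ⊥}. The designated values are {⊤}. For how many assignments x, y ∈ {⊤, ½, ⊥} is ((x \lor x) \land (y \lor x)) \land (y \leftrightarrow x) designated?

1

Designated under: (x=⊤, y=⊤).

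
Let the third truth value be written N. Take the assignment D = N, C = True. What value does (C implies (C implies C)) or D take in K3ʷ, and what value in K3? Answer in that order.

In K3ʷ: C implies C = True implies True = True
C implies (C implies C) = True implies True = True
(C implies (C implies C)) or D = True or N = N
In K3: C implies C = True implies True = True
C implies (C implies C) = True implies True = True
(C implies (C implies C)) or D = True or N = True
They differ because K3ʷ and K3 treat N differently under the binary connectives.

N; True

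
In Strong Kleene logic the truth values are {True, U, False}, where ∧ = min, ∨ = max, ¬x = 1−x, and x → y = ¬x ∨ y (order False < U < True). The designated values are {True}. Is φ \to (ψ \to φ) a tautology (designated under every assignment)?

No

Countermodel: φ=U, ψ=True gives U, which is not designated.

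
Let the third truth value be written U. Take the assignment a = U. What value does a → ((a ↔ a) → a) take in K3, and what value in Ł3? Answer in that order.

In K3: a ↔ a = U ↔ U = U
(a ↔ a) → a = U → U = U
a → ((a ↔ a) → a) = U → U = U
In Ł3: a ↔ a = U ↔ U = T
(a ↔ a) → a = T → U = U
a → ((a ↔ a) → a) = U → U = T
They differ because K3 and Ł3 treat U differently under implication.

U; T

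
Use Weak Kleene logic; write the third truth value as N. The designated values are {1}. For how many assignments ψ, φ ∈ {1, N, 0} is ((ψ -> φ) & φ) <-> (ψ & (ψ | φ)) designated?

Designated under: (ψ=1, φ=1); (ψ=0, φ=0).

2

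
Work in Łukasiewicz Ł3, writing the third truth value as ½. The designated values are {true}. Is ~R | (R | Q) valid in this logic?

No

Countermodel: R=½, Q=½ gives ½, which is not designated.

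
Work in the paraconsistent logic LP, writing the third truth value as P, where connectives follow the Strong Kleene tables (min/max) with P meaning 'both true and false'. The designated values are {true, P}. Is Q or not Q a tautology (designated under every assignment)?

Every assignment of Q over {true, P, false} gives a value in {true, P}.
In particular, with Q=P: Q or not Q = P.

Yes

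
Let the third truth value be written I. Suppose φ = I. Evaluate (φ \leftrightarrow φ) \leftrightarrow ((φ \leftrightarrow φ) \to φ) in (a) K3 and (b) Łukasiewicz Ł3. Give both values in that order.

I; I

In K3: φ \leftrightarrow φ = I \leftrightarrow I = I
φ \leftrightarrow φ = I \leftrightarrow I = I
(φ \leftrightarrow φ) \to φ = I \to I = I  [\lnot I \lor I]
(φ \leftrightarrow φ) \leftrightarrow ((φ \leftrightarrow φ) \to φ) = I \leftrightarrow I = I
In Łukasiewicz Ł3: φ \leftrightarrow φ = I \leftrightarrow I = 1  [1 − |½−½|]
φ \leftrightarrow φ = I \leftrightarrow I = 1
(φ \leftrightarrow φ) \to φ = 1 \to I = I
(φ \leftrightarrow φ) \leftrightarrow ((φ \leftrightarrow φ) \to φ) = 1 \leftrightarrow I = I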